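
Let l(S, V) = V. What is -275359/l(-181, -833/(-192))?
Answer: -7552704/119 ≈ -63468.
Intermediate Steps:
-275359/l(-181, -833/(-192)) = -275359/((-833/(-192))) = -275359/((-833*(-1/192))) = -275359/833/192 = -275359*192/833 = -7552704/119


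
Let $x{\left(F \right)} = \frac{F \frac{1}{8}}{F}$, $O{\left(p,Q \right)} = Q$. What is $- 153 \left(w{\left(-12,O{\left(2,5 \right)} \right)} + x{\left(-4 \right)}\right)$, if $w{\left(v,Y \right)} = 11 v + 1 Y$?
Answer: $\frac{155295}{8} \approx 19412.0$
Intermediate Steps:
$x{\left(F \right)} = \frac{1}{8}$ ($x{\left(F \right)} = \frac{F \frac{1}{8}}{F} = \frac{\frac{1}{8} F}{F} = \frac{1}{8}$)
$w{\left(v,Y \right)} = Y + 11 v$ ($w{\left(v,Y \right)} = 11 v + Y = Y + 11 v$)
$- 153 \left(w{\left(-12,O{\left(2,5 \right)} \right)} + x{\left(-4 \right)}\right) = - 153 \left(\left(5 + 11 \left(-12\right)\right) + \frac{1}{8}\right) = - 153 \left(\left(5 - 132\right) + \frac{1}{8}\right) = - 153 \left(-127 + \frac{1}{8}\right) = \left(-153\right) \left(- \frac{1015}{8}\right) = \frac{155295}{8}$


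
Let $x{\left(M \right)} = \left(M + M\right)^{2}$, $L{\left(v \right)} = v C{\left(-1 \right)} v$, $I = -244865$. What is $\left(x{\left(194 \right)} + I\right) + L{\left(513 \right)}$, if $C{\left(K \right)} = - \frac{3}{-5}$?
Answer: $\frac{317902}{5} \approx 63580.0$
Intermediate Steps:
$C{\left(K \right)} = \frac{3}{5}$ ($C{\left(K \right)} = \left(-3\right) \left(- \frac{1}{5}\right) = \frac{3}{5}$)
$L{\left(v \right)} = \frac{3 v^{2}}{5}$ ($L{\left(v \right)} = v \frac{3}{5} v = \frac{3 v}{5} v = \frac{3 v^{2}}{5}$)
$x{\left(M \right)} = 4 M^{2}$ ($x{\left(M \right)} = \left(2 M\right)^{2} = 4 M^{2}$)
$\left(x{\left(194 \right)} + I\right) + L{\left(513 \right)} = \left(4 \cdot 194^{2} - 244865\right) + \frac{3 \cdot 513^{2}}{5} = \left(4 \cdot 37636 - 244865\right) + \frac{3}{5} \cdot 263169 = \left(150544 - 244865\right) + \frac{789507}{5} = -94321 + \frac{789507}{5} = \frac{317902}{5}$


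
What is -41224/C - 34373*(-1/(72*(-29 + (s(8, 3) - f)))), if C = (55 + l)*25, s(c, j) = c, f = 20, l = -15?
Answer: -19508281/369000 ≈ -52.868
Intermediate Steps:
C = 1000 (C = (55 - 15)*25 = 40*25 = 1000)
-41224/C - 34373*(-1/(72*(-29 + (s(8, 3) - f)))) = -41224/1000 - 34373*(-1/(72*(-29 + (8 - 1*20)))) = -41224*1/1000 - 34373*(-1/(72*(-29 + (8 - 20)))) = -5153/125 - 34373*(-1/(72*(-29 - 12))) = -5153/125 - 34373/((-72*(-41))) = -5153/125 - 34373/2952 = -19508281/369000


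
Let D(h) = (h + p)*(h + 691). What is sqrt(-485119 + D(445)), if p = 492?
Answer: sqrt(579313) ≈ 761.13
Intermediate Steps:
D(h) = (492 + h)*(691 + h) (D(h) = (h + 492)*(h + 691) = (492 + h)*(691 + h))
sqrt(-485119 + D(445)) = sqrt(-485119 + (339972 + 445**2 + 1183*445)) = sqrt(-485119 + (339972 + 198025 + 526435)) = sqrt(-485119 + 1064432) = sqrt(579313)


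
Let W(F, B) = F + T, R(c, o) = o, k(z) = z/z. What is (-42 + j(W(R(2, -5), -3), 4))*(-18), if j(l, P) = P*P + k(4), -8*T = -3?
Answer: 450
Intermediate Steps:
T = 3/8 (T = -1/8*(-3) = 3/8 ≈ 0.37500)
k(z) = 1
W(F, B) = 3/8 + F (W(F, B) = F + 3/8 = 3/8 + F)
j(l, P) = 1 + P**2 (j(l, P) = P*P + 1 = P**2 + 1 = 1 + P**2)
(-42 + j(W(R(2, -5), -3), 4))*(-18) = (-42 + (1 + 4**2))*(-18) = (-42 + (1 + 16))*(-18) = (-42 + 17)*(-18) = -25*(-18) = 450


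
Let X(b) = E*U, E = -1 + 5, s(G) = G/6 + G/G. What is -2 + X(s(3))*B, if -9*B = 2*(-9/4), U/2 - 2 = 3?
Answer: 18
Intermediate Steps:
U = 10 (U = 4 + 2*3 = 4 + 6 = 10)
s(G) = 1 + G/6 (s(G) = G*(1/6) + 1 = G/6 + 1 = 1 + G/6)
E = 4
X(b) = 40 (X(b) = 4*10 = 40)
B = 1/2 (B = -2*(-9/4)/9 = -2*(-9*1/4)/9 = -2*(-9)/(9*4) = -1/9*(-9/2) = 1/2 ≈ 0.50000)
-2 + X(s(3))*B = -2 + 40*(1/2) = -2 + 20 = 18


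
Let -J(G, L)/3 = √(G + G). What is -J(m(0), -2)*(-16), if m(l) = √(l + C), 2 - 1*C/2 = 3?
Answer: -48*(-1)^(¼)*2^(¾) ≈ -57.082 - 57.082*I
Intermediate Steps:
C = -2 (C = 4 - 2*3 = 4 - 6 = -2)
m(l) = √(-2 + l) (m(l) = √(l - 2) = √(-2 + l))
J(G, L) = -3*√2*√G (J(G, L) = -3*√(G + G) = -3*√2*√G)
-J(m(0), -2)*(-16) = -(-3)*√2*√(√(-2 + 0))*(-16) = -(-3)*√2*√(√(-2))*(-16) = -(-3)*√2*√(I*√2)*(-16) = -(-3)*√2*2^(¼)*√I*(-16) = -(-3)*2^(¾)*√I*(-16) = (3*2^(¾)*√I)*(-16) = -48*2^(¾)*√I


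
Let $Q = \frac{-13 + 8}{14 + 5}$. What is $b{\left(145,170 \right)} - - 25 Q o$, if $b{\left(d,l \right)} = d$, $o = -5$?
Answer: $\frac{3380}{19} \approx 177.89$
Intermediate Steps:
$Q = - \frac{5}{19} \approx -0.26316$
$b{\left(145,170 \right)} - - 25 Q o = 145 - \left(-25\right) \left(- \frac{5}{19}\right) \left(-5\right) = 145 - \frac{125}{19} \left(-5\right) = 145 - - \frac{625}{19} = 145 + \frac{625}{19} = \frac{3380}{19}$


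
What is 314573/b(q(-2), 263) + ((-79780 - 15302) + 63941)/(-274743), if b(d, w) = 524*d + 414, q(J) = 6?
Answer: 28845843139/325845198 ≈ 88.526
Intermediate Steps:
b(d, w) = 414 + 524*d
314573/b(q(-2), 263) + ((-79780 - 15302) + 63941)/(-274743) = 314573/(414 + 524*6) + ((-79780 - 15302) + 63941)/(-274743) = 314573/(414 + 3144) + (-95082 + 63941)*(-1/274743) = 314573/3558 - 31141*(-1/274743) = 314573*(1/3558) + 31141/274743 = 314573/3558 + 31141/274743 = 28845843139/325845198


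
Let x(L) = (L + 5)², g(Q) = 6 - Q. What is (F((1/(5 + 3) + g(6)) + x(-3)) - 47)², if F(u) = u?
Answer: 117649/64 ≈ 1838.3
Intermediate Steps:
x(L) = (5 + L)²
(F((1/(5 + 3) + g(6)) + x(-3)) - 47)² = (((1/(5 + 3) + (6 - 1*6)) + (5 - 3)²) - 47)² = (((1/8 + (6 - 6)) + 2²) - 47)² = (((⅛ + 0) + 4) - 47)² = ((⅛ + 4) - 47)² = (33/8 - 47)² = (-343/8)² = 117649/64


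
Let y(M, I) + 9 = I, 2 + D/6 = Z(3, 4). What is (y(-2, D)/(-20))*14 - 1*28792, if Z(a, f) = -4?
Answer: -57521/2 ≈ -28761.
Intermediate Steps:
D = -36 (D = -12 + 6*(-4) = -12 - 24 = -36)
y(M, I) = -9 + I
(y(-2, D)/(-20))*14 - 1*28792 = ((-9 - 36)/(-20))*14 - 1*28792 = -1/20*(-45)*14 - 28792 = (9/4)*14 - 28792 = 63/2 - 28792 = -57521/2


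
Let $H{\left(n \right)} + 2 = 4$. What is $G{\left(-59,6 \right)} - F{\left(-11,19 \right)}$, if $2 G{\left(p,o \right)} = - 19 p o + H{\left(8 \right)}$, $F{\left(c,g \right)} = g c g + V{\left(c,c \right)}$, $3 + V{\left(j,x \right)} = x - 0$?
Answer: $7349$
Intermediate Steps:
$H{\left(n \right)} = 2$ ($H{\left(n \right)} = -2 + 4 = 2$)
$V{\left(j,x \right)} = -3 + x$ ($V{\left(j,x \right)} = -3 + \left(x - 0\right) = -3 + \left(x + 0\right) = -3 + x$)
$F{\left(c,g \right)} = -3 + c + c g^{2}$ ($F{\left(c,g \right)} = g c g + \left(-3 + c\right) = c g g + \left(-3 + c\right) = c g^{2} + \left(-3 + c\right) = -3 + c + c g^{2}$)
$G{\left(p,o \right)} = 1 - \frac{19 o p}{2}$ ($G{\left(p,o \right)} = \frac{- 19 p o + 2}{2} = \frac{- 19 o p + 2}{2} = \frac{2 - 19 o p}{2} = 1 - \frac{19 o p}{2}$)
$G{\left(-59,6 \right)} - F{\left(-11,19 \right)} = \left(1 - 57 \left(-59\right)\right) - \left(-3 - 11 - 11 \cdot 19^{2}\right) = \left(1 + 3363\right) - \left(-3 - 11 - 3971\right) = 3364 - \left(-3 - 11 - 3971\right) = 3364 - -3985 = 3364 + 3985 = 7349$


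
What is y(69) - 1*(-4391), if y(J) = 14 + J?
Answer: 4474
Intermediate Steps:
y(69) - 1*(-4391) = (14 + 69) - 1*(-4391) = 83 + 4391 = 4474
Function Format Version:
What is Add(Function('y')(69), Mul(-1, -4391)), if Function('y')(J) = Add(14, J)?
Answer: 4474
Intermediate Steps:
Add(Function('y')(69), Mul(-1, -4391)) = Add(Add(14, 69), Mul(-1, -4391)) = Add(83, 4391) = 4474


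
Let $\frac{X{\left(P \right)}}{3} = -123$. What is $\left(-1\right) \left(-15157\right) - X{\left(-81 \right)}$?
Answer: $15526$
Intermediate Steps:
$X{\left(P \right)} = -369$ ($X{\left(P \right)} = 3 \left(-123\right) = -369$)
$\left(-1\right) \left(-15157\right) - X{\left(-81 \right)} = \left(-1\right) \left(-15157\right) - -369 = 15157 + 369 = 15526$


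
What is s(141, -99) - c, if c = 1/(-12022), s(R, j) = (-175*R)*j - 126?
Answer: 29366127379/12022 ≈ 2.4427e+6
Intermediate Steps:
s(R, j) = -126 - 175*R*j (s(R, j) = -175*R*j - 126 = -126 - 175*R*j)
c = -1/12022 ≈ -8.3181e-5
s(141, -99) - c = (-126 - 175*141*(-99)) - 1*(-1/12022) = (-126 + 2442825) + 1/12022 = 2442699 + 1/12022 = 29366127379/12022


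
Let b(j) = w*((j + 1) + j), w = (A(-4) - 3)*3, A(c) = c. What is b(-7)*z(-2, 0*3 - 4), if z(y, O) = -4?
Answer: -1092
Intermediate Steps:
w = -21 (w = (-4 - 3)*3 = -7*3 = -21)
b(j) = -21 - 42*j (b(j) = -21*((j + 1) + j) = -21*((1 + j) + j) = -21*(1 + 2*j) = -21 - 42*j)
b(-7)*z(-2, 0*3 - 4) = (-21 - 42*(-7))*(-4) = (-21 + 294)*(-4) = 273*(-4) = -1092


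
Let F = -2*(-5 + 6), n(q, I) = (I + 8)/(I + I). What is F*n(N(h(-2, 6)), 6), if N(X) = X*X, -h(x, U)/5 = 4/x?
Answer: -7/3 ≈ -2.3333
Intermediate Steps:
h(x, U) = -20/x
N(X) = X²
n(q, I) = (8 + I)/(2*I) (n(q, I) = (8 + I)/((2*I)) = (8 + I)*(1/(2*I)) = (8 + I)/(2*I))
F = -2 (F = -2*1 = -2)
F*n(N(h(-2, 6)), 6) = -(8 + 6)/6 = -14/6 = -2*7/6 = -7/3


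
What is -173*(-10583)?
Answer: 1830859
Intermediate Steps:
-173*(-10583) = -1*(-1830859) = 1830859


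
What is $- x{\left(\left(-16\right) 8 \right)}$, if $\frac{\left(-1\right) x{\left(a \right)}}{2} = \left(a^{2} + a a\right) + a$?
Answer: $65280$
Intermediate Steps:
$x{\left(a \right)} = - 4 a^{2} - 2 a$ ($x{\left(a \right)} = - 2 \left(\left(a^{2} + a a\right) + a\right) = - 2 \left(\left(a^{2} + a^{2}\right) + a\right) = - 2 \left(2 a^{2} + a\right) = - 2 \left(a + 2 a^{2}\right) = - 4 a^{2} - 2 a$)
$- x{\left(\left(-16\right) 8 \right)} = - \left(-2\right) \left(\left(-16\right) 8\right) \left(1 + 2 \left(\left(-16\right) 8\right)\right) = - \left(-2\right) \left(-128\right) \left(1 + 2 \left(-128\right)\right) = - \left(-2\right) \left(-128\right) \left(1 - 256\right) = - \left(-2\right) \left(-128\right) \left(-255\right) = \left(-1\right) \left(-65280\right) = 65280$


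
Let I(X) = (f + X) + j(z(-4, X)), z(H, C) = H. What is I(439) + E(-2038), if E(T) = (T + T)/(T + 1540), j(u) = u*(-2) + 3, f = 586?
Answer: 260002/249 ≈ 1044.2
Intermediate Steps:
j(u) = 3 - 2*u (j(u) = -2*u + 3 = 3 - 2*u)
E(T) = 2*T/(1540 + T) (E(T) = (2*T)/(1540 + T) = 2*T/(1540 + T))
I(X) = 597 + X (I(X) = (586 + X) + (3 - 2*(-4)) = (586 + X) + (3 + 8) = (586 + X) + 11 = 597 + X)
I(439) + E(-2038) = (597 + 439) + 2*(-2038)/(1540 - 2038) = 1036 + 2*(-2038)/(-498) = 1036 + 2*(-2038)*(-1/498) = 1036 + 2038/249 = 260002/249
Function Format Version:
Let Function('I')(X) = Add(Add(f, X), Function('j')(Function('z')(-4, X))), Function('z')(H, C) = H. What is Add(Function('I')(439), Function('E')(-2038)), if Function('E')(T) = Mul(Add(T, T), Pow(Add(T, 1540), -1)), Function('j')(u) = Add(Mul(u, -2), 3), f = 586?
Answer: Rational(260002, 249) ≈ 1044.2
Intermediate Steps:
Function('j')(u) = Add(3, Mul(-2, u)) (Function('j')(u) = Add(Mul(-2, u), 3) = Add(3, Mul(-2, u)))
Function('E')(T) = Mul(2, T, Pow(Add(1540, T), -1)) (Function('E')(T) = Mul(Mul(2, T), Pow(Add(1540, T), -1)) = Mul(2, T, Pow(Add(1540, T), -1)))
Function('I')(X) = Add(597, X) (Function('I')(X) = Add(Add(586, X), Add(3, Mul(-2, -4))) = Add(Add(586, X), Add(3, 8)) = Add(Add(586, X), 11) = Add(597, X))
Add(Function('I')(439), Function('E')(-2038)) = Add(Add(597, 439), Mul(2, -2038, Pow(Add(1540, -2038), -1))) = Add(1036, Mul(2, -2038, Pow(-498, -1))) = Add(1036, Mul(2, -2038, Rational(-1, 498))) = Add(1036, Rational(2038, 249)) = Rational(260002, 249)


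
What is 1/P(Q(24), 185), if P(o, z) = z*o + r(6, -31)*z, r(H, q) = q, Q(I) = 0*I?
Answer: -1/5735 ≈ -0.00017437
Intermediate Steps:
Q(I) = 0
P(o, z) = -31*z + o*z (P(o, z) = z*o - 31*z = o*z - 31*z = -31*z + o*z)
1/P(Q(24), 185) = 1/(185*(-31 + 0)) = 1/(185*(-31)) = 1/(-5735) = -1/5735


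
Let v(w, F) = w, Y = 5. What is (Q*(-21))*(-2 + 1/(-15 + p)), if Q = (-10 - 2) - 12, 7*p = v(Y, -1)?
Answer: -26082/25 ≈ -1043.3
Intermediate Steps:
p = 5/7 (p = (⅐)*5 = 5/7 ≈ 0.71429)
Q = -24 (Q = -12 - 12 = -24)
(Q*(-21))*(-2 + 1/(-15 + p)) = (-24*(-21))*(-2 + 1/(-15 + 5/7)) = 504*(-2 + 1/(-100/7)) = 504*(-2 - 7/100) = 504*(-207/100) = -26082/25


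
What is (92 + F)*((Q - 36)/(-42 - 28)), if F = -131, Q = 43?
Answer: 39/10 ≈ 3.9000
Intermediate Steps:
(92 + F)*((Q - 36)/(-42 - 28)) = (92 - 131)*((43 - 36)/(-42 - 28)) = -273/(-70) = -273*(-1)/70 = -39*(-1/10) = 39/10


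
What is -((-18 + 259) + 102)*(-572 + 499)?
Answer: 25039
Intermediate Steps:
-((-18 + 259) + 102)*(-572 + 499) = -(241 + 102)*(-73) = -343*(-73) = -1*(-25039) = 25039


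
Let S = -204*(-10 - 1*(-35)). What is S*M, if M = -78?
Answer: 397800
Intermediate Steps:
S = -5100 (S = -204*(-10 + 35) = -204*25 = -5100)
S*M = -5100*(-78) = 397800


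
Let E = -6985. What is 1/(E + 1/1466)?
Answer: -1466/10240009 ≈ -0.00014316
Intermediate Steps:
1/(E + 1/1466) = 1/(-6985 + 1/1466) = 1/(-10240009/1466) = -1466/10240009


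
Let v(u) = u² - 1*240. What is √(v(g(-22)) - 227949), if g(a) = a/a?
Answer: 2*I*√57047 ≈ 477.69*I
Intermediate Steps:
g(a) = 1
v(u) = -240 + u² (v(u) = u² - 240 = -240 + u²)
√(v(g(-22)) - 227949) = √((-240 + 1²) - 227949) = √((-240 + 1) - 227949) = √(-239 - 227949) = √(-228188) = 2*I*√57047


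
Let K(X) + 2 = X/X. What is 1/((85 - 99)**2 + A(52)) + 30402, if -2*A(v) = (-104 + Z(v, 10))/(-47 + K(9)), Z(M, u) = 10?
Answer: 284593170/9361 ≈ 30402.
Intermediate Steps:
K(X) = -1 (K(X) = -2 + X/X = -2 + 1 = -1)
A(v) = -47/48 (A(v) = -(-104 + 10)/(2*(-47 - 1)) = -(-47)/(-48) = -(-47)*(-1)/48 = -1/2*47/24 = -47/48)
1/((85 - 99)**2 + A(52)) + 30402 = 1/((85 - 99)**2 - 47/48) + 30402 = 1/((-14)**2 - 47/48) + 30402 = 1/(196 - 47/48) + 30402 = 1/(9361/48) + 30402 = 48/9361 + 30402 = 284593170/9361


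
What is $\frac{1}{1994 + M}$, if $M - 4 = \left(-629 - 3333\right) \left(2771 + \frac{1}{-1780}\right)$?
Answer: $- \frac{890}{9769264579} \approx -9.1102 \cdot 10^{-8}$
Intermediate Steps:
$M = - \frac{9771039239}{890}$ ($M = 4 + \left(-629 - 3333\right) \left(2771 + \frac{1}{-1780}\right) = 4 - 3962 \left(2771 - \frac{1}{1780}\right) = 4 - \frac{9771042799}{890} = - \frac{9771039239}{890} \approx -1.0979 \cdot 10^{7}$)
$\frac{1}{1994 + M} = \frac{1}{1994 - \frac{9771039239}{890}} = \frac{1}{- \frac{9769264579}{890}} = - \frac{890}{9769264579}$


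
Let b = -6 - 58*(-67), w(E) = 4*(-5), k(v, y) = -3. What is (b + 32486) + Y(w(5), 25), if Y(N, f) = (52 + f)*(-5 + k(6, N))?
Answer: 35750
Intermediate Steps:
w(E) = -20
Y(N, f) = -416 - 8*f (Y(N, f) = (52 + f)*(-5 - 3) = (52 + f)*(-8) = -416 - 8*f)
b = 3880 (b = -6 + 3886 = 3880)
(b + 32486) + Y(w(5), 25) = (3880 + 32486) + (-416 - 8*25) = 36366 + (-416 - 200) = 36366 - 616 = 35750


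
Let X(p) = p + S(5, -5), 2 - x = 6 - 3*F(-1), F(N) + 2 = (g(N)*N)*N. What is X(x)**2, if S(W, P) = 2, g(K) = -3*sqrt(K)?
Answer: -17 + 144*I ≈ -17.0 + 144.0*I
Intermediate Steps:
F(N) = -2 - 3*N**(5/2) (F(N) = -2 + ((-3*sqrt(N))*N)*N = -2 + (-3*N**(3/2))*N = -2 - 3*N**(5/2))
x = -10 - 9*I (x = 2 - (6 - 3*(-2 - 3*I)) = 2 - (6 + (6 + 9*I)) = 2 - (12 + 9*I) = 2 + (-12 - 9*I) = -10 - 9*I ≈ -10.0 - 9.0*I)
X(p) = 2 + p (X(p) = p + 2 = 2 + p)
X(x)**2 = (2 + (-10 - 9*I))**2 = (-8 - 9*I)**2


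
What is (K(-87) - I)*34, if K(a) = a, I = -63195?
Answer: 2145672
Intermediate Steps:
(K(-87) - I)*34 = (-87 - 1*(-63195))*34 = (-87 + 63195)*34 = 63108*34 = 2145672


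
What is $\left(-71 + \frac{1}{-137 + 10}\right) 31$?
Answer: $- \frac{279558}{127} \approx -2201.2$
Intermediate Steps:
$\left(-71 + \frac{1}{-137 + 10}\right) 31 = \left(-71 + \frac{1}{-127}\right) 31 = \left(-71 - \frac{1}{127}\right) 31 = \left(- \frac{9018}{127}\right) 31 = - \frac{279558}{127}$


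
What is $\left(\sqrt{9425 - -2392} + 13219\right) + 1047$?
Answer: $14266 + 3 \sqrt{1313} \approx 14375.0$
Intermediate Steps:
$\left(\sqrt{9425 - -2392} + 13219\right) + 1047 = \left(\sqrt{9425 + 2392} + 13219\right) + 1047 = \left(\sqrt{11817} + 13219\right) + 1047 = \left(3 \sqrt{1313} + 13219\right) + 1047 = \left(13219 + 3 \sqrt{1313}\right) + 1047 = 14266 + 3 \sqrt{1313}$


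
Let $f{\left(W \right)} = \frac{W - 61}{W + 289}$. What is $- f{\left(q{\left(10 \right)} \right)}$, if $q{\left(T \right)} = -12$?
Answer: $\frac{73}{277} \approx 0.26354$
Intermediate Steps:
$f{\left(W \right)} = \frac{-61 + W}{289 + W}$
$- f{\left(q{\left(10 \right)} \right)} = - \frac{-61 - 12}{289 - 12} = - \frac{-73}{277} = \left(-1\right) \left(- \frac{73}{277}\right) = \frac{73}{277}$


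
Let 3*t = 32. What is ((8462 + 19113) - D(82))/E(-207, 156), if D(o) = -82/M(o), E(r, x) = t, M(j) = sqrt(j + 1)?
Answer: 82725/32 + 123*sqrt(83)/1328 ≈ 2586.0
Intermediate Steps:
M(j) = sqrt(1 + j)
t = 32/3 (t = (1/3)*32 = 32/3 ≈ 10.667)
E(r, x) = 32/3
D(o) = -82/sqrt(1 + o)
((8462 + 19113) - D(82))/E(-207, 156) = ((8462 + 19113) - (-82)/sqrt(1 + 82))/(32/3) = (27575 - (-82)/sqrt(83))*(3/32) = (27575 - (-82)*sqrt(83)/83)*(3/32) = (27575 + 82*sqrt(83)/83)*(3/32) = 82725/32 + 123*sqrt(83)/1328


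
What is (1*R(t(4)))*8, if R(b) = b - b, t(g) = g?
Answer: 0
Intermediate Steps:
R(b) = 0
(1*R(t(4)))*8 = (1*0)*8 = 0*8 = 0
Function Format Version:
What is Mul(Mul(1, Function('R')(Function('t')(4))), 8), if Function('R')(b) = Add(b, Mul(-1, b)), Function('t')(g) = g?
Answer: 0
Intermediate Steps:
Function('R')(b) = 0
Mul(Mul(1, Function('R')(Function('t')(4))), 8) = Mul(Mul(1, 0), 8) = Mul(0, 8) = 0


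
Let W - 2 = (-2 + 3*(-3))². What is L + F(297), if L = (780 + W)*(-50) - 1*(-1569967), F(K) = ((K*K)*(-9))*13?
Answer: -8795636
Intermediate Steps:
W = 123 (W = 2 + (-2 + 3*(-3))² = 2 + (-2 - 9)² = 2 + (-11)² = 2 + 121 = 123)
F(K) = -117*K² (F(K) = (K²*(-9))*13 = -9*K²*13 = -117*K²)
L = 1524817 (L = (780 + 123)*(-50) - 1*(-1569967) = 903*(-50) + 1569967 = -45150 + 1569967 = 1524817)
L + F(297) = 1524817 - 117*297² = 1524817 - 117*88209 = 1524817 - 10320453 = -8795636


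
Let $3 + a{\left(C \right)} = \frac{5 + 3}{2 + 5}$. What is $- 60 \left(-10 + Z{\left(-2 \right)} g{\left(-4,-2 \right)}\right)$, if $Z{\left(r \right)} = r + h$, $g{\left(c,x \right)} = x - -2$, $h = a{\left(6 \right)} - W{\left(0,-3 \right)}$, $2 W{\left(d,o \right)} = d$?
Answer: $600$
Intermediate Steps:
$W{\left(d,o \right)} = \frac{d}{2}$
$a{\left(C \right)} = - \frac{13}{7}$ ($a{\left(C \right)} = -3 + \frac{5 + 3}{2 + 5} = -3 + \frac{8}{7} = - \frac{13}{7}$)
$h = - \frac{13}{7}$ ($h = - \frac{13}{7} - \frac{1}{2} \cdot 0 = - \frac{13}{7} - 0 = - \frac{13}{7} + 0 = - \frac{13}{7} \approx -1.8571$)
$g{\left(c,x \right)} = 2 + x$ ($g{\left(c,x \right)} = x + 2 = 2 + x$)
$Z{\left(r \right)} = - \frac{13}{7} + r$ ($Z{\left(r \right)} = r - \frac{13}{7} = - \frac{13}{7} + r$)
$- 60 \left(-10 + Z{\left(-2 \right)} g{\left(-4,-2 \right)}\right) = - 60 \left(-10 + \left(- \frac{13}{7} - 2\right) \left(2 - 2\right)\right) = - 60 \left(-10 - 0\right) = - 60 \left(-10 + 0\right) = \left(-60\right) \left(-10\right) = 600$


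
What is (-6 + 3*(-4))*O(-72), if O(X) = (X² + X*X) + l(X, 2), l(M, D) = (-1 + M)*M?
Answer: -281232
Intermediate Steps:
l(M, D) = M*(-1 + M)
O(X) = 2*X² + X*(-1 + X) (O(X) = (X² + X*X) + X*(-1 + X) = (X² + X²) + X*(-1 + X) = 2*X² + X*(-1 + X))
(-6 + 3*(-4))*O(-72) = (-6 + 3*(-4))*(-72*(-1 + 3*(-72))) = (-6 - 12)*(-72*(-1 - 216)) = -(-1296)*(-217) = -18*15624 = -281232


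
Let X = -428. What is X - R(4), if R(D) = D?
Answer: -432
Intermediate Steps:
X - R(4) = -428 - 1*4 = -428 - 4 = -432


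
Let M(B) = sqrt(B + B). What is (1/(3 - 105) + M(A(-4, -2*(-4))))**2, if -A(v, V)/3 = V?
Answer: (-1 + 408*I*sqrt(3))**2/10404 ≈ -48.0 - 0.13585*I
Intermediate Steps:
A(v, V) = -3*V
M(B) = sqrt(2)*sqrt(B) (M(B) = sqrt(2*B) = sqrt(2)*sqrt(B))
(1/(3 - 105) + M(A(-4, -2*(-4))))**2 = (1/(3 - 105) + sqrt(2)*sqrt(-(-6)*(-4)))**2 = (1/(-102) + sqrt(2)*sqrt(-3*8))**2 = (-1/102 + sqrt(2)*sqrt(-24))**2 = (-1/102 + sqrt(2)*(2*I*sqrt(6)))**2 = (-1/102 + 4*I*sqrt(3))**2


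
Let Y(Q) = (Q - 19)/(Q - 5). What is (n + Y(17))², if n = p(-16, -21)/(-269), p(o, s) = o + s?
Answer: 2209/2604996 ≈ 0.00084799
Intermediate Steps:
Y(Q) = (-19 + Q)/(-5 + Q)
n = 37/269 (n = (-16 - 21)/(-269) = -37*(-1/269) = 37/269 ≈ 0.13755)
(n + Y(17))² = (37/269 + (-19 + 17)/(-5 + 17))² = (37/269 - 2/12)² = (37/269 + (1/12)*(-2))² = (37/269 - ⅙)² = (-47/1614)² = 2209/2604996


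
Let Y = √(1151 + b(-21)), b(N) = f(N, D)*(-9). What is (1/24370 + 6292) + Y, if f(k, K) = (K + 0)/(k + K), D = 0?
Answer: 153336041/24370 + √1151 ≈ 6325.9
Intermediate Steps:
f(k, K) = K/(K + k)
b(N) = 0 (b(N) = (0/(0 + N))*(-9) = (0/N)*(-9) = 0*(-9) = 0)
Y = √1151 (Y = √(1151 + 0) = √1151 ≈ 33.926)
(1/24370 + 6292) + Y = (1/24370 + 6292) + √1151 = 153336041/24370 + √1151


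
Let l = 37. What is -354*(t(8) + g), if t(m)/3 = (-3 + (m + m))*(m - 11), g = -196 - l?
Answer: 123900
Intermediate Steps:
g = -233 (g = -196 - 1*37 = -196 - 37 = -233)
t(m) = 3*(-11 + m)*(-3 + 2*m) (t(m) = 3*((-3 + (m + m))*(m - 11)) = 3*((-3 + 2*m)*(-11 + m)) = 3*((-11 + m)*(-3 + 2*m)) = 3*(-11 + m)*(-3 + 2*m))
-354*(t(8) + g) = -354*((99 - 75*8 + 6*8**2) - 233) = -354*((99 - 600 + 6*64) - 233) = -354*((99 - 600 + 384) - 233) = -354*(-117 - 233) = -354*(-350) = 123900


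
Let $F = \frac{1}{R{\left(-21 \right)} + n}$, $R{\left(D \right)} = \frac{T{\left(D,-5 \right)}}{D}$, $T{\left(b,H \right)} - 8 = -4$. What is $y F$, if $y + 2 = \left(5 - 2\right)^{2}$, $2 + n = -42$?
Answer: $- \frac{147}{928} \approx -0.15841$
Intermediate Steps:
$n = -44$ ($n = -2 - 42 = -44$)
$T{\left(b,H \right)} = 4$ ($T{\left(b,H \right)} = 8 - 4 = 4$)
$R{\left(D \right)} = \frac{4}{D}$
$y = 7$ ($y = -2 + \left(5 - 2\right)^{2} = -2 + 3^{2} = -2 + 9 = 7$)
$F = - \frac{21}{928}$ ($F = \frac{1}{\frac{4}{-21} - 44} = \frac{1}{4 \left(- \frac{1}{21}\right) - 44} = \frac{1}{- \frac{4}{21} - 44} = \frac{1}{- \frac{928}{21}} = - \frac{21}{928} \approx -0.022629$)
$y F = 7 \left(- \frac{21}{928}\right) = - \frac{147}{928}$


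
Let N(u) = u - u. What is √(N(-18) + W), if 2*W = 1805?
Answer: 19*√10/2 ≈ 30.042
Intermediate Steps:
W = 1805/2 (W = (½)*1805 = 1805/2 ≈ 902.50)
N(u) = 0
√(N(-18) + W) = √(0 + 1805/2) = √(1805/2) = 19*√10/2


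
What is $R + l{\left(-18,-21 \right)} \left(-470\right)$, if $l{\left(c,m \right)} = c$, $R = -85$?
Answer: $8375$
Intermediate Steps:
$R + l{\left(-18,-21 \right)} \left(-470\right) = -85 - -8460 = -85 + 8460 = 8375$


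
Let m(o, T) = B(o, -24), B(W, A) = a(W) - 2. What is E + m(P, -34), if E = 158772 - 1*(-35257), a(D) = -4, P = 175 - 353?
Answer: 194023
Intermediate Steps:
P = -178
B(W, A) = -6 (B(W, A) = -4 - 2 = -6)
m(o, T) = -6
E = 194029 (E = 158772 + 35257 = 194029)
E + m(P, -34) = 194029 - 6 = 194023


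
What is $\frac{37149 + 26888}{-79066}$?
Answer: $- \frac{64037}{79066} \approx -0.80992$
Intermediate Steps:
$\frac{37149 + 26888}{-79066} = 64037 \left(- \frac{1}{79066}\right) = - \frac{64037}{79066}$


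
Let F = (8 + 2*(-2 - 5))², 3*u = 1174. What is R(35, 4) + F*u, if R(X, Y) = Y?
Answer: 14092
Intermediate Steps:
u = 1174/3 (u = (⅓)*1174 = 1174/3 ≈ 391.33)
F = 36 (F = (8 + 2*(-7))² = (8 - 14)² = (-6)² = 36)
R(35, 4) + F*u = 4 + 36*(1174/3) = 4 + 14088 = 14092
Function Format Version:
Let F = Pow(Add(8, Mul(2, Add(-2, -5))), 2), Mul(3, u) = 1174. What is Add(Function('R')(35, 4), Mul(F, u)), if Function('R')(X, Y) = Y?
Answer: 14092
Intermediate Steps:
u = Rational(1174, 3) (u = Mul(Rational(1, 3), 1174) = Rational(1174, 3) ≈ 391.33)
F = 36 (F = Pow(Add(8, Mul(2, -7)), 2) = Pow(Add(8, -14), 2) = Pow(-6, 2) = 36)
Add(Function('R')(35, 4), Mul(F, u)) = Add(4, Mul(36, Rational(1174, 3))) = Add(4, 14088) = 14092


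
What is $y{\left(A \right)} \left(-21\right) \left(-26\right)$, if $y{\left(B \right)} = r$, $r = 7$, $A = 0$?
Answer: $3822$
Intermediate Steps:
$y{\left(B \right)} = 7$
$y{\left(A \right)} \left(-21\right) \left(-26\right) = 7 \left(-21\right) \left(-26\right) = \left(-147\right) \left(-26\right) = 3822$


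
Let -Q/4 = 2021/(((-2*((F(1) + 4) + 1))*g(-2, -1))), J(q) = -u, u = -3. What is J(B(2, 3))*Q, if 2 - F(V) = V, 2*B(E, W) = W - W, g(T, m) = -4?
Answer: -2021/4 ≈ -505.25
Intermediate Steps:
B(E, W) = 0 (B(E, W) = (W - W)/2 = (½)*0 = 0)
F(V) = 2 - V
J(q) = 3 (J(q) = -1*(-3) = 3)
Q = -2021/12 (Q = -8084/(-2*(((2 - 1*1) + 4) + 1)*(-4)) = -8084/(-2*(((2 - 1) + 4) + 1)*(-4)) = -8084/(-2*((1 + 4) + 1)*(-4)) = -8084/(-2*(5 + 1)*(-4)) = -8084/(-2*6*(-4)) = -8084/((-12*(-4))) = -8084/48 = -4*2021/48 = -2021/12 ≈ -168.42)
J(B(2, 3))*Q = 3*(-2021/12) = -2021/4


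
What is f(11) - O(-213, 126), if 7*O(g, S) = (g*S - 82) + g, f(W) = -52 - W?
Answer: 26692/7 ≈ 3813.1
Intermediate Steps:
O(g, S) = -82/7 + g/7 + S*g/7 (O(g, S) = ((g*S - 82) + g)/7 = ((S*g - 82) + g)/7 = ((-82 + S*g) + g)/7 = (-82 + g + S*g)/7 = -82/7 + g/7 + S*g/7)
f(11) - O(-213, 126) = (-52 - 1*11) - (-82/7 + (⅐)*(-213) + (⅐)*126*(-213)) = (-52 - 11) - (-82/7 - 213/7 - 3834) = -63 - 1*(-27133/7) = -63 + 27133/7 = 26692/7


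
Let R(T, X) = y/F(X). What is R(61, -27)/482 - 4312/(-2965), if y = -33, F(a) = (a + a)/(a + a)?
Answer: 1980539/1429130 ≈ 1.3858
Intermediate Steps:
F(a) = 1 (F(a) = (2*a)/((2*a)) = (2*a)*(1/(2*a)) = 1)
R(T, X) = -33 (R(T, X) = -33/1 = -33*1 = -33)
R(61, -27)/482 - 4312/(-2965) = -33/482 - 4312/(-2965) = -33*1/482 - 4312*(-1/2965) = -33/482 + 4312/2965 = 1980539/1429130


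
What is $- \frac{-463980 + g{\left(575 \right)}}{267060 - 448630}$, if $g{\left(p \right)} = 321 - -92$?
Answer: $- \frac{463567}{181570} \approx -2.5531$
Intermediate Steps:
$g{\left(p \right)} = 413$ ($g{\left(p \right)} = 321 + 92 = 413$)
$- \frac{-463980 + g{\left(575 \right)}}{267060 - 448630} = - \frac{-463980 + 413}{267060 - 448630} = - \frac{-463567}{-181570} = - \frac{\left(-463567\right) \left(-1\right)}{181570} = \left(-1\right) \frac{463567}{181570} = - \frac{463567}{181570}$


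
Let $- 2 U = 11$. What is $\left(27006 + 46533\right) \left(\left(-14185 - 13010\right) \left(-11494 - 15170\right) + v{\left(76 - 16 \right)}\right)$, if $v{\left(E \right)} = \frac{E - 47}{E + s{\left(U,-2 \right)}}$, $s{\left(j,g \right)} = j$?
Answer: $\frac{5812441324849494}{109} \approx 5.3325 \cdot 10^{13}$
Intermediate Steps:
$U = - \frac{11}{2}$ ($U = \left(- \frac{1}{2}\right) 11 = - \frac{11}{2} \approx -5.5$)
$v{\left(E \right)} = \frac{-47 + E}{- \frac{11}{2} + E}$ ($v{\left(E \right)} = \frac{E - 47}{E - \frac{11}{2}} = \frac{-47 + E}{- \frac{11}{2} + E}$)
$\left(27006 + 46533\right) \left(\left(-14185 - 13010\right) \left(-11494 - 15170\right) + v{\left(76 - 16 \right)}\right) = \left(27006 + 46533\right) \left(\left(-14185 - 13010\right) \left(-11494 - 15170\right) + \frac{2 \left(-47 + \left(76 - 16\right)\right)}{-11 + 2 \left(76 - 16\right)}\right) = 73539 \left(\left(-27195\right) \left(-26664\right) + \frac{2 \left(-47 + 60\right)}{-11 + 2 \cdot 60}\right) = 73539 \left(725127480 + 2 \frac{1}{-11 + 120} \cdot 13\right) = 73539 \left(725127480 + 2 \cdot \frac{1}{109} \cdot 13\right) = 73539 \left(725127480 + \frac{26}{109}\right) = 73539 \cdot \frac{79038895346}{109} = \frac{5812441324849494}{109}$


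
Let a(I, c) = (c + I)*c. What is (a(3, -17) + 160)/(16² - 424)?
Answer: -199/84 ≈ -2.3690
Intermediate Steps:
a(I, c) = c*(I + c) (a(I, c) = (I + c)*c = c*(I + c))
(a(3, -17) + 160)/(16² - 424) = (-17*(3 - 17) + 160)/(16² - 424) = (-17*(-14) + 160)/(256 - 424) = (238 + 160)/(-168) = 398*(-1/168) = -199/84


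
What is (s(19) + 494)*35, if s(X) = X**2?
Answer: 29925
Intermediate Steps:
(s(19) + 494)*35 = (19**2 + 494)*35 = (361 + 494)*35 = 855*35 = 29925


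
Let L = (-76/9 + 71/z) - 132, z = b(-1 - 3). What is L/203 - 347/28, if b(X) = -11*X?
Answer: -525607/40194 ≈ -13.077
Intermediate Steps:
z = 44 (z = -11*(-1 - 3) = -11*(-4) = 44)
L = -54977/396 (L = (-76/9 + 71/44) - 132 = -2705/396 - 132 = -54977/396 ≈ -138.83)
L/203 - 347/28 = -54977/396/203 - 347/28 = -54977/396*1/203 - 347*1/28 = -54977/80388 - 347/28 = -525607/40194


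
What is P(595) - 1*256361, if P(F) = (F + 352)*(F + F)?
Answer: 870569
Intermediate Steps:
P(F) = 2*F*(352 + F) (P(F) = (352 + F)*(2*F) = 2*F*(352 + F))
P(595) - 1*256361 = 2*595*(352 + 595) - 1*256361 = 2*595*947 - 256361 = 1126930 - 256361 = 870569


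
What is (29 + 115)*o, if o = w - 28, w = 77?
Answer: 7056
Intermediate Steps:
o = 49 (o = 77 - 28 = 49)
(29 + 115)*o = (29 + 115)*49 = 144*49 = 7056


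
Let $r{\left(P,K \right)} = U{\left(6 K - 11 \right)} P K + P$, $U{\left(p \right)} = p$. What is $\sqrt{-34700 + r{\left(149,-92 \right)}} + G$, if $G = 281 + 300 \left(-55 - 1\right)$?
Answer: $-16519 + 7 \sqrt{156797} \approx -13747.0$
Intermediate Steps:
$G = -16519$ ($G = 281 + 300 \left(-56\right) = 281 - 16800 = -16519$)
$r{\left(P,K \right)} = P + K P \left(-11 + 6 K\right)$ ($r{\left(P,K \right)} = \left(6 K - 11\right) P K + P = \left(-11 + 6 K\right) P K + P = P \left(-11 + 6 K\right) K + P = K P \left(-11 + 6 K\right) + P = P + K P \left(-11 + 6 K\right)$)
$\sqrt{-34700 + r{\left(149,-92 \right)}} + G = \sqrt{-34700 + 149 \left(1 - 92 \left(-11 + 6 \left(-92\right)\right)\right)} - 16519 = \sqrt{-34700 + 149 \left(1 - 92 \left(-11 - 552\right)\right)} - 16519 = \sqrt{-34700 + 149 \left(1 - -51796\right)} - 16519 = \sqrt{-34700 + 149 \left(1 + 51796\right)} - 16519 = \sqrt{-34700 + 149 \cdot 51797} - 16519 = \sqrt{-34700 + 7717753} - 16519 = \sqrt{7683053} - 16519 = 7 \sqrt{156797} - 16519 = -16519 + 7 \sqrt{156797}$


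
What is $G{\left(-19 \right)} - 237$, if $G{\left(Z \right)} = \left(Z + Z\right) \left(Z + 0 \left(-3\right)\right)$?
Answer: $485$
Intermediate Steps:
$G{\left(Z \right)} = 2 Z^{2}$ ($G{\left(Z \right)} = 2 Z \left(Z + 0\right) = 2 Z Z = 2 Z^{2}$)
$G{\left(-19 \right)} - 237 = 2 \left(-19\right)^{2} - 237 = 2 \cdot 361 - 237 = 722 - 237 = 485$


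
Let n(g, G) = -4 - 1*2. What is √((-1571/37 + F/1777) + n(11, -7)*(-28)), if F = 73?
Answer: √542880682634/65749 ≈ 11.206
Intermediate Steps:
n(g, G) = -6 (n(g, G) = -4 - 2 = -6)
√((-1571/37 + F/1777) + n(11, -7)*(-28)) = √((-1571/37 + 73/1777) - 6*(-28)) = √((-1571*1/37 + 73*(1/1777)) + 168) = √((-1571/37 + 73/1777) + 168) = √(-2788966/65749 + 168) = √(8256866/65749) = √542880682634/65749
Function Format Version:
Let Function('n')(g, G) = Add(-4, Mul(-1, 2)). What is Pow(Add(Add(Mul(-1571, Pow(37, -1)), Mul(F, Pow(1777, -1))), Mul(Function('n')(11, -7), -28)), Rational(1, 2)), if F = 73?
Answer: Mul(Rational(1, 65749), Pow(542880682634, Rational(1, 2))) ≈ 11.206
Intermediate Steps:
Function('n')(g, G) = -6 (Function('n')(g, G) = Add(-4, -2) = -6)
Pow(Add(Add(Mul(-1571, Pow(37, -1)), Mul(F, Pow(1777, -1))), Mul(Function('n')(11, -7), -28)), Rational(1, 2)) = Pow(Add(Add(Mul(-1571, Pow(37, -1)), Mul(73, Pow(1777, -1))), Mul(-6, -28)), Rational(1, 2)) = Pow(Add(Add(Mul(-1571, Rational(1, 37)), Mul(73, Rational(1, 1777))), 168), Rational(1, 2)) = Pow(Add(Add(Rational(-1571, 37), Rational(73, 1777)), 168), Rational(1, 2)) = Pow(Add(Rational(-2788966, 65749), 168), Rational(1, 2)) = Pow(Rational(8256866, 65749), Rational(1, 2)) = Mul(Rational(1, 65749), Pow(542880682634, Rational(1, 2)))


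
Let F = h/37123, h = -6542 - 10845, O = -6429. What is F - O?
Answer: 238646380/37123 ≈ 6428.5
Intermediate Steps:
h = -17387
F = -17387/37123 ≈ -0.46836
F - O = -17387/37123 - 1*(-6429) = -17387/37123 + 6429 = 238646380/37123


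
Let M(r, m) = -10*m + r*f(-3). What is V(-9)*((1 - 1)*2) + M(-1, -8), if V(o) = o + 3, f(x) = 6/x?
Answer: 82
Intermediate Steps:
V(o) = 3 + o
M(r, m) = -10*m - 2*r (M(r, m) = -10*m + r*(6/(-3)) = -10*m + r*(6*(-1/3)) = -10*m + r*(-2) = -10*m - 2*r)
V(-9)*((1 - 1)*2) + M(-1, -8) = (3 - 9)*((1 - 1)*2) + (-10*(-8) - 2*(-1)) = -0*2 + (80 + 2) = -6*0 + 82 = 0 + 82 = 82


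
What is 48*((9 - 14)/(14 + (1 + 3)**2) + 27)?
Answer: 1288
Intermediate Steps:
48*((9 - 14)/(14 + (1 + 3)**2) + 27) = 48*(-5/(14 + 4**2) + 27) = 48*(-5/(14 + 16) + 27) = 48*(-5/30 + 27) = 48*(-5*1/30 + 27) = 48*(-1/6 + 27) = 48*(161/6) = 1288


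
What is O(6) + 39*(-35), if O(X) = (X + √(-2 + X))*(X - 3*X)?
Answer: -1461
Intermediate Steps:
O(X) = -2*X*(X + √(-2 + X)) (O(X) = (X + √(-2 + X))*(-2*X) = -2*X*(X + √(-2 + X)))
O(6) + 39*(-35) = -2*6*(6 + √(-2 + 6)) + 39*(-35) = -2*6*(6 + √4) - 1365 = -2*6*(6 + 2) - 1365 = -2*6*8 - 1365 = -96 - 1365 = -1461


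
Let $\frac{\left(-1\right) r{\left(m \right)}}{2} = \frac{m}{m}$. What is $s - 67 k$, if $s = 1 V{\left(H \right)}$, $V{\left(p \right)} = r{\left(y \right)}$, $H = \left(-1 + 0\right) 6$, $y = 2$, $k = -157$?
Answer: $10517$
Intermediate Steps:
$r{\left(m \right)} = -2$ ($r{\left(m \right)} = - 2 \frac{m}{m} = \left(-2\right) 1 = -2$)
$H = -6$ ($H = \left(-1\right) 6 = -6$)
$V{\left(p \right)} = -2$
$s = -2$ ($s = 1 \left(-2\right) = -2$)
$s - 67 k = -2 - -10519 = -2 + 10519 = 10517$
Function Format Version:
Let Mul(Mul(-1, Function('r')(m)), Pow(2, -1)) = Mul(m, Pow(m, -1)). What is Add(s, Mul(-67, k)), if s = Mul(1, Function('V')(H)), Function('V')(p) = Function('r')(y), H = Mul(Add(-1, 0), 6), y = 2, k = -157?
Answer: 10517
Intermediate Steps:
Function('r')(m) = -2 (Function('r')(m) = Mul(-2, Mul(m, Pow(m, -1))) = Mul(-2, 1) = -2)
H = -6 (H = Mul(-1, 6) = -6)
Function('V')(p) = -2
s = -2 (s = Mul(1, -2) = -2)
Add(s, Mul(-67, k)) = Add(-2, Mul(-67, -157)) = Add(-2, 10519) = 10517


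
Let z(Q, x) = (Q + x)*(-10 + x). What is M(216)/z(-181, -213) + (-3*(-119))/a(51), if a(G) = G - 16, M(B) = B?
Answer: 2241021/219655 ≈ 10.202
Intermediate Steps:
a(G) = -16 + G
z(Q, x) = (-10 + x)*(Q + x)
M(216)/z(-181, -213) + (-3*(-119))/a(51) = 216/((-213)**2 - 10*(-181) - 10*(-213) - 181*(-213)) + (-3*(-119))/(-16 + 51) = 216/(45369 + 1810 + 2130 + 38553) + 357/35 = 216/87862 + 357*(1/35) = 216*(1/87862) + 51/5 = 108/43931 + 51/5 = 2241021/219655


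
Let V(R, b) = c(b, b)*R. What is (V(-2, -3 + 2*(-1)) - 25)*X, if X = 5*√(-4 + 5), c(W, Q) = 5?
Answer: -175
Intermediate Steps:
V(R, b) = 5*R
X = 5 (X = 5*√1 = 5*1 = 5)
(V(-2, -3 + 2*(-1)) - 25)*X = (5*(-2) - 25)*5 = (-10 - 25)*5 = -35*5 = -175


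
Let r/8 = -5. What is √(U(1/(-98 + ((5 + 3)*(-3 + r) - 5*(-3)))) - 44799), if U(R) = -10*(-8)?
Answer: I*√44719 ≈ 211.47*I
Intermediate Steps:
r = -40 (r = 8*(-5) = -40)
U(R) = 80
√(U(1/(-98 + ((5 + 3)*(-3 + r) - 5*(-3)))) - 44799) = √(80 - 44799) = √(-44719) = I*√44719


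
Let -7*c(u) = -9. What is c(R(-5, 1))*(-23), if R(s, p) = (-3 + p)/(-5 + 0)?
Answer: -207/7 ≈ -29.571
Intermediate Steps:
R(s, p) = ⅗ - p/5 (R(s, p) = (-3 + p)/(-5) = (-3 + p)*(-⅕) = ⅗ - p/5)
c(u) = 9/7 (c(u) = -⅐*(-9) = 9/7)
c(R(-5, 1))*(-23) = (9/7)*(-23) = -207/7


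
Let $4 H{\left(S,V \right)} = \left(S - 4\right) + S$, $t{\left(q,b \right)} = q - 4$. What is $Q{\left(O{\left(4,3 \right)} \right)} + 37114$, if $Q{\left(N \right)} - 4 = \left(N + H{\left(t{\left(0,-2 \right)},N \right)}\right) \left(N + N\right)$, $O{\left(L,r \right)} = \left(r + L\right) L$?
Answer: $38518$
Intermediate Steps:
$O{\left(L,r \right)} = L \left(L + r\right)$ ($O{\left(L,r \right)} = \left(L + r\right) L = L \left(L + r\right)$)
$t{\left(q,b \right)} = -4 + q$
$H{\left(S,V \right)} = -1 + \frac{S}{2}$ ($H{\left(S,V \right)} = \frac{\left(S - 4\right) + S}{4} = \frac{\left(-4 + S\right) + S}{4} = \frac{-4 + 2 S}{4} = -1 + \frac{S}{2}$)
$Q{\left(N \right)} = 4 + 2 N \left(-3 + N\right)$ ($Q{\left(N \right)} = 4 + \left(N + \left(-1 + \frac{-4 + 0}{2}\right)\right) \left(N + N\right) = 4 + \left(N + \left(-1 + \frac{1}{2} \left(-4\right)\right)\right) 2 N = 4 + \left(N - 3\right) 2 N = 4 + \left(-3 + N\right) 2 N = 4 + 2 N \left(-3 + N\right)$)
$Q{\left(O{\left(4,3 \right)} \right)} + 37114 = \left(4 - 6 \cdot 4 \left(4 + 3\right) + 2 \left(4 \left(4 + 3\right)\right)^{2}\right) + 37114 = \left(4 - 6 \cdot 4 \cdot 7 + 2 \left(4 \cdot 7\right)^{2}\right) + 37114 = \left(4 - 168 + 2 \cdot 28^{2}\right) + 37114 = \left(4 - 168 + 2 \cdot 784\right) + 37114 = \left(4 - 168 + 1568\right) + 37114 = 1404 + 37114 = 38518$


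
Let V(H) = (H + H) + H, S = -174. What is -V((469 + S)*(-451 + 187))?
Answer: 233640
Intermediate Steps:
V(H) = 3*H (V(H) = 2*H + H = 3*H)
-V((469 + S)*(-451 + 187)) = -3*(469 - 174)*(-451 + 187) = -3*295*(-264) = -3*(-77880) = -1*(-233640) = 233640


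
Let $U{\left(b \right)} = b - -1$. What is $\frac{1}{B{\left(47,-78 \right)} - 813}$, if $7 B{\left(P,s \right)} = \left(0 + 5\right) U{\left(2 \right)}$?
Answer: $- \frac{7}{5676} \approx -0.0012333$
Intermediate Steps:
$U{\left(b \right)} = 1 + b$ ($U{\left(b \right)} = b + 1 = 1 + b$)
$B{\left(P,s \right)} = \frac{15}{7}$ ($B{\left(P,s \right)} = \frac{\left(0 + 5\right) \left(1 + 2\right)}{7} = \frac{5 \cdot 3}{7} = \frac{1}{7} \cdot 15 = \frac{15}{7}$)
$\frac{1}{B{\left(47,-78 \right)} - 813} = \frac{1}{\frac{15}{7} - 813} = \frac{1}{- \frac{5676}{7}} = - \frac{7}{5676}$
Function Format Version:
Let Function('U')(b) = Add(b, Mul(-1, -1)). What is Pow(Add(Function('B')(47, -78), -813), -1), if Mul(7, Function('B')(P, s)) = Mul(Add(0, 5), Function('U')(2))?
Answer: Rational(-7, 5676) ≈ -0.0012333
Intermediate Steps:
Function('U')(b) = Add(1, b) (Function('U')(b) = Add(b, 1) = Add(1, b))
Function('B')(P, s) = Rational(15, 7) (Function('B')(P, s) = Mul(Rational(1, 7), Mul(Add(0, 5), Add(1, 2))) = Mul(Rational(1, 7), Mul(5, 3)) = Mul(Rational(1, 7), 15) = Rational(15, 7))
Pow(Add(Function('B')(47, -78), -813), -1) = Pow(Add(Rational(15, 7), -813), -1) = Pow(Rational(-5676, 7), -1) = Rational(-7, 5676)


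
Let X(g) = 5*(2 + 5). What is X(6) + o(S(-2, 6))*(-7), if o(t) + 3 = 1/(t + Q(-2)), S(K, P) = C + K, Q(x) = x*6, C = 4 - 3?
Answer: 735/13 ≈ 56.538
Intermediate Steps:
C = 1
Q(x) = 6*x
X(g) = 35 (X(g) = 5*7 = 35)
S(K, P) = 1 + K
o(t) = -3 + 1/(-12 + t) (o(t) = -3 + 1/(t + 6*(-2)) = -3 + 1/(t - 12) = -3 + 1/(-12 + t))
X(6) + o(S(-2, 6))*(-7) = 35 + ((37 - 3*(1 - 2))/(-12 + (1 - 2)))*(-7) = 35 + ((37 - 3*(-1))/(-12 - 1))*(-7) = 35 + ((37 + 3)/(-13))*(-7) = 35 - 1/13*40*(-7) = 35 - 40/13*(-7) = 35 + 280/13 = 735/13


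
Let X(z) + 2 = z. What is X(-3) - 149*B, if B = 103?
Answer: -15352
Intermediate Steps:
X(z) = -2 + z
X(-3) - 149*B = (-2 - 3) - 149*103 = -5 - 15347 = -15352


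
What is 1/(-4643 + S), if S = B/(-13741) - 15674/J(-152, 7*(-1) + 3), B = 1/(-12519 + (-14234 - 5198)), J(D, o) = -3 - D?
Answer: -65416764959/310611532147222 ≈ -0.00021061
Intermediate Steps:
B = -1/31951 (B = 1/(-12519 - 19432) = 1/(-31951) = -1/31951 ≈ -3.1298e-5)
S = -6881492442585/65416764959 (S = -1/31951/(-13741) - 15674/(-3 - 1*(-152)) = -1/31951*(-1/13741) - 15674/(-3 + 152) = 1/439038691 - 15674/149 = -6881492442585/65416764959 ≈ -105.19)
1/(-4643 + S) = 1/(-4643 - 6881492442585/65416764959) = 1/(-310611532147222/65416764959) = -65416764959/310611532147222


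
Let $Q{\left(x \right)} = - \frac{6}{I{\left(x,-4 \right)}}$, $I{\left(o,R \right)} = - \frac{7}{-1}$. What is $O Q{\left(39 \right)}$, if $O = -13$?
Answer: $\frac{78}{7} \approx 11.143$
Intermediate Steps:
$I{\left(o,R \right)} = 7$ ($I{\left(o,R \right)} = \left(-7\right) \left(-1\right) = 7$)
$Q{\left(x \right)} = - \frac{6}{7}$
$O Q{\left(39 \right)} = \left(-13\right) \left(- \frac{6}{7}\right) = \frac{78}{7}$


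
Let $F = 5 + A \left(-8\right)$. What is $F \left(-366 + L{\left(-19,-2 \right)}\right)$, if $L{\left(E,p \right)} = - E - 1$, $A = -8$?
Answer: $-24012$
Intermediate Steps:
$L{\left(E,p \right)} = -1 - E$
$F = 69$ ($F = 5 - -64 = 5 + 64 = 69$)
$F \left(-366 + L{\left(-19,-2 \right)}\right) = 69 \left(-366 - -18\right) = 69 \left(-366 + \left(-1 + 19\right)\right) = 69 \left(-366 + 18\right) = 69 \left(-348\right) = -24012$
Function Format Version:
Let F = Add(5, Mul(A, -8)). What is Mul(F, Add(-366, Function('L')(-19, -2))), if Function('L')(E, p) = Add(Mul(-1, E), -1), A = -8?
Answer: -24012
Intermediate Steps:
Function('L')(E, p) = Add(-1, Mul(-1, E))
F = 69 (F = Add(5, Mul(-8, -8)) = Add(5, 64) = 69)
Mul(F, Add(-366, Function('L')(-19, -2))) = Mul(69, Add(-366, Add(-1, Mul(-1, -19)))) = Mul(69, Add(-366, Add(-1, 19))) = Mul(69, Add(-366, 18)) = Mul(69, -348) = -24012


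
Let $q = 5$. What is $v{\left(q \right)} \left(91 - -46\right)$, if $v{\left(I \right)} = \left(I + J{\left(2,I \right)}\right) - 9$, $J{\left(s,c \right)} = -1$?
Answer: $-685$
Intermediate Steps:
$v{\left(I \right)} = -10 + I$ ($v{\left(I \right)} = \left(I - 1\right) - 9 = \left(-1 + I\right) - 9 = -10 + I$)
$v{\left(q \right)} \left(91 - -46\right) = \left(-10 + 5\right) \left(91 - -46\right) = - 5 \left(91 + 46\right) = \left(-5\right) 137 = -685$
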